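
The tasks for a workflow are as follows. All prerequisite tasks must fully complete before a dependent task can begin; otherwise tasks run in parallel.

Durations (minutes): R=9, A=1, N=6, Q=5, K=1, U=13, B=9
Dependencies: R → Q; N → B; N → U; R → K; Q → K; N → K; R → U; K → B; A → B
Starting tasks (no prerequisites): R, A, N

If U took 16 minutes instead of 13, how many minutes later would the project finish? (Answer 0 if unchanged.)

1

As given, the longest chain is R→Q→K→B = 9+5+1+9 = 24, so the finish is 24 minutes.
U is off the critical path — its longest chain is 22 minutes, giving 2 of slack.
New critical path: R→U = 9+16 = 25 ⇒ 25 minutes.
Change in finish: 25 − 24 = +1 minutes.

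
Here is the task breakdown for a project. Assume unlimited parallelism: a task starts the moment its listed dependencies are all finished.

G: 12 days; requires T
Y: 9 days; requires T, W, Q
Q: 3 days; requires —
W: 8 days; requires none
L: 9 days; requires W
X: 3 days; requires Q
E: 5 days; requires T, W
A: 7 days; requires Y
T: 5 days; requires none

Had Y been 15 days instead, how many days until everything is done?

Actual critical path: W→Y→A = 8+9+7 = 24 ⇒ 24 days.
Y lies on that path, so at 15 days the path becomes 30 days.
No other chain overtakes it, so the finish is 30 days.

30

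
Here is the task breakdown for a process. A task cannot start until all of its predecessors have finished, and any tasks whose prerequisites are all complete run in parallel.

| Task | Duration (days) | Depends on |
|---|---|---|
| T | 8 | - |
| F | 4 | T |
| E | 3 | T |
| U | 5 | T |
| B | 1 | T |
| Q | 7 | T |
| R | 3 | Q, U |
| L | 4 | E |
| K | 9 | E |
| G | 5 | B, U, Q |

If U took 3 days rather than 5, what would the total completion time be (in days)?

The binding path is T→E→K = 8+3+9 = 20; finish at 20 days.
The longest path through U is only 18 days, so U has float 2.
No other chain overtakes it, so the finish is 20 days.

20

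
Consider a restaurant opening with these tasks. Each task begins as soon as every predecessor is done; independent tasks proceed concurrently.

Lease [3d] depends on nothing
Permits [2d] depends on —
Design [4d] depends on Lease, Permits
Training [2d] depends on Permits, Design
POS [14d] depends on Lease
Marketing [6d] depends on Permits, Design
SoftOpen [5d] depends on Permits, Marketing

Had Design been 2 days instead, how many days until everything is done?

17

The binding path is Lease→Design→Marketing→SoftOpen = 3+4+6+5 = 18; finish at 18 days.
Design lies on that path, so at 2 days the path becomes 16 days.
New critical path: Lease→POS = 3+14 = 17 ⇒ 17 days.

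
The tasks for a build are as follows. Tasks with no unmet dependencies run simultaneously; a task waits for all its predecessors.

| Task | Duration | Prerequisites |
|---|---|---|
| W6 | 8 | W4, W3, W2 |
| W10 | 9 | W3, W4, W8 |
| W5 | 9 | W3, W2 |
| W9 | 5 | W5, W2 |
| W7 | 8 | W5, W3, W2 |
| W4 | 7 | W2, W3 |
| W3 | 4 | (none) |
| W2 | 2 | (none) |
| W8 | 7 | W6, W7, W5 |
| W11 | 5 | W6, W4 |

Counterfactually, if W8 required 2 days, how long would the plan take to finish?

Actual critical path: W3→W5→W7→W8→W10 = 4+9+8+7+9 = 37 ⇒ 37 days.
Since W8 is critical, the -5 change carries straight to that chain (now 32 days).
The critical path is still W3→W5→W7→W8→W10; finish is now 32 days.

32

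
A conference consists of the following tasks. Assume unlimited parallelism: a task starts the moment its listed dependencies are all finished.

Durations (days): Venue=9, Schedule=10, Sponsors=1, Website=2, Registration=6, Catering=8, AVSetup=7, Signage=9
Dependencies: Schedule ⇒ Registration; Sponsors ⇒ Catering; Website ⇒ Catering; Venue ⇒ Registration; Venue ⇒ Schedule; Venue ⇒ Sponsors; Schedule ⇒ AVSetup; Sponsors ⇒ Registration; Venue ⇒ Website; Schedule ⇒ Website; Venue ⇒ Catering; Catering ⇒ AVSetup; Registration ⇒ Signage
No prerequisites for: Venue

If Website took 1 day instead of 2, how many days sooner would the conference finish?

1

Baseline: Venue→Schedule→Website→Catering→AVSetup = 9+10+2+8+7 = 36 → 36 days.
Website is on the critical path; changing it to 1 makes that path 35 days.
The critical path is still Venue→Schedule→Website→Catering→AVSetup; finish is now 35 days.
Change in finish: 35 − 36 = -1 days.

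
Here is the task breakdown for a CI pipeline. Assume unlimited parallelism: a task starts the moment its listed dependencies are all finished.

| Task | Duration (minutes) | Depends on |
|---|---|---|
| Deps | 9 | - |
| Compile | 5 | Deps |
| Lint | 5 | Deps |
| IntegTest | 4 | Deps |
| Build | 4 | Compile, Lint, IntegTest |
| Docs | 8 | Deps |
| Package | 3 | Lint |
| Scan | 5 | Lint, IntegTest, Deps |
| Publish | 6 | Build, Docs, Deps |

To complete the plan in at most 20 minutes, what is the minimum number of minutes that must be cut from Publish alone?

4

Current finish: 24 minutes; target: 20.
Publish is on every critical path, so each minute cut from Publish cuts the finish by one (this holds down to a finish of 19).
Need 24 − 20 = 4 minutes off Publish → Publish becomes 2 minutes, finish becomes 20.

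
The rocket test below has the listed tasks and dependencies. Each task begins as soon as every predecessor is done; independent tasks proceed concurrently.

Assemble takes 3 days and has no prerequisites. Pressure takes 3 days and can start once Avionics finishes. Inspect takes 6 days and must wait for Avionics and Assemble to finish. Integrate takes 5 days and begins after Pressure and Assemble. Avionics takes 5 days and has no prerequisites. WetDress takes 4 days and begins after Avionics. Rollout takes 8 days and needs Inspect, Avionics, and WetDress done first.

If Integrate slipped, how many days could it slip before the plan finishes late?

6

The longest chain is Avionics→Inspect→Rollout = 5+6+8 = 19; overall finish 19 days.
Integrate finishes as early as 13 and must finish by 19.
So Integrate can slip 19 − 13 = 6 days.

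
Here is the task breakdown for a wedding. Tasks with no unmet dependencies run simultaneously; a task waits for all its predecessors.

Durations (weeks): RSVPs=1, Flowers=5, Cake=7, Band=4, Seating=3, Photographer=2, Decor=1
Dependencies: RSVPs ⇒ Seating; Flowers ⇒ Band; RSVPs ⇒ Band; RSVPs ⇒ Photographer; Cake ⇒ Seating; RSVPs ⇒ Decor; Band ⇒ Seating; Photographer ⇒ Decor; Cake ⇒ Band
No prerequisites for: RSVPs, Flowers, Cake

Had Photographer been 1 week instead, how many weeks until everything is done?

Critical path before the change: Cake→Band→Seating = 7+4+3 = 14 giving 14 weeks.
Photographer has 10 weeks of float (longest path through it is 4).
No other chain overtakes it, so the finish is 14 weeks.

14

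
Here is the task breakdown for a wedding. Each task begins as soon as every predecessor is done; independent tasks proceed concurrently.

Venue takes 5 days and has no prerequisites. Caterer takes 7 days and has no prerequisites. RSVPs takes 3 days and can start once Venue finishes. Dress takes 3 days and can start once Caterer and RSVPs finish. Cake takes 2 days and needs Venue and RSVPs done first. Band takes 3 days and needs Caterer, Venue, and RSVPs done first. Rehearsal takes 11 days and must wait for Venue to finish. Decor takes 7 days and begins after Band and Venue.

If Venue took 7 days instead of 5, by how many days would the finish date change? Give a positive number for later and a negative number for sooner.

2

Baseline: Venue→RSVPs→Band→Decor = 5+3+3+7 = 18 → 18 days.
Since Venue is critical, the +2 change carries straight to that chain (now 20 days).
That remains the longest chain; total 20 days.
Change in finish: 20 − 18 = +2 days.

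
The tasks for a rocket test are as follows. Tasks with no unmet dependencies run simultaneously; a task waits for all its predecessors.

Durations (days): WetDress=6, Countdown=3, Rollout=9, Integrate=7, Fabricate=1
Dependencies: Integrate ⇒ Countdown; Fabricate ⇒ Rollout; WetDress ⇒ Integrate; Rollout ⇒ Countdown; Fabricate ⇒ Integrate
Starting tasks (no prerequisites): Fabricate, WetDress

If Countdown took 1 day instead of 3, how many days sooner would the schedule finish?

Actual critical path: WetDress→Integrate→Countdown = 6+7+3 = 16 ⇒ 16 days.
Countdown is on the critical path; changing it to 1 makes that path 14 days.
The critical path is still WetDress→Integrate→Countdown; finish is now 14 days.
Change in finish: 14 − 16 = -2 days.

2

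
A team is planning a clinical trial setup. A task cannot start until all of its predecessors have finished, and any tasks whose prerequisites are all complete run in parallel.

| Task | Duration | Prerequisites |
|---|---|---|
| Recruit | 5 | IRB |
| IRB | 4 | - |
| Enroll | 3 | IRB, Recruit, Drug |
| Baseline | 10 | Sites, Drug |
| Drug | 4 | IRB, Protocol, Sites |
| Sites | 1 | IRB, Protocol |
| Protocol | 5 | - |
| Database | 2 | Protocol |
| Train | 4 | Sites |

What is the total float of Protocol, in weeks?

0

Protocol→Sites→Drug→Baseline = 5+1+4+10 = 20 sets the makespan at 20 weeks.
Longest path through Protocol: 20 weeks (earliest finish 5, latest finish 5).
Float = 20 − 20 = 0.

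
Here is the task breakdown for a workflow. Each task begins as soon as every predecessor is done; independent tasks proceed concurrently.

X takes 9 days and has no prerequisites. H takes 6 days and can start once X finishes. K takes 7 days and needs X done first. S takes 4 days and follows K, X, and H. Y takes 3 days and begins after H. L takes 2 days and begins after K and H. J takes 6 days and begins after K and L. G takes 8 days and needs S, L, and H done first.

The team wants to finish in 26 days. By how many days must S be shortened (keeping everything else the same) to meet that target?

Current finish: 28 days; target: 26.
S is on every critical path, so each day cut from S cuts the finish by one (this holds down to a finish of 26).
Need 28 − 26 = 2 days off S → S becomes 2 days, finish becomes 26.

2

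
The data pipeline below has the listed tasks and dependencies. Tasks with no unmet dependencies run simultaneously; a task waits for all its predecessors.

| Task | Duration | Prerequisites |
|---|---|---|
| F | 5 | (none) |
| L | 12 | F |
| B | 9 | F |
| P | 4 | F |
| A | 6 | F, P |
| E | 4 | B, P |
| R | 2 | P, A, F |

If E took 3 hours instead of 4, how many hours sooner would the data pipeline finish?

As given, the longest chain is F→B→E = 5+9+4 = 18, so the finish is 18 hours.
E is on the critical path; changing it to 3 makes that path 17 hours.
Now F→L = 5+12 = 17 is longest, so the finish becomes 17 hours.
Change in finish: 17 − 18 = -1 hours.

1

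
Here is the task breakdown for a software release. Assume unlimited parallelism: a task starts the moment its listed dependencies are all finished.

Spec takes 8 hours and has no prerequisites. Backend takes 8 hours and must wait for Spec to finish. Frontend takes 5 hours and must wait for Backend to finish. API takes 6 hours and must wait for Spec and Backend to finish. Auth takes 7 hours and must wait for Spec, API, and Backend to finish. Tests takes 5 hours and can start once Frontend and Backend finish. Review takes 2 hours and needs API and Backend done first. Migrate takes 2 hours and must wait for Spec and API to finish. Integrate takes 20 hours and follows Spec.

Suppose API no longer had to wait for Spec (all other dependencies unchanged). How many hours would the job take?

29

With the dependency in place, Spec→Backend→API→Auth = 8+8+6+7 = 29 sets the finish at 29 hours.
Dropping Spec→API doesn't change API's earliest start (16); another predecessor still binds.
The longest chain is now Spec→Backend→API→Auth = 8+8+6+7 = 29, so the job takes 29 hours.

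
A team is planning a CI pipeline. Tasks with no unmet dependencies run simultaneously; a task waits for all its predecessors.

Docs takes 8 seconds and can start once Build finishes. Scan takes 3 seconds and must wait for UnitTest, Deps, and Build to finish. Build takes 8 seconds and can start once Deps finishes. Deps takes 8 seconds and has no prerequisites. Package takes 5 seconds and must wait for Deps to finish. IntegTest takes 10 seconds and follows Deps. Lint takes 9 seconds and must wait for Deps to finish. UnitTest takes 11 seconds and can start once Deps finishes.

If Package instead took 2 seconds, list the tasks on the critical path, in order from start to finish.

Deps, Build, Docs

As given, the longest chain is Deps→Build→Docs = 8+8+8 = 24, so the finish is 24 seconds.
Package has 11 seconds of float (longest path through it is 13).
That remains the longest chain; total 24 seconds.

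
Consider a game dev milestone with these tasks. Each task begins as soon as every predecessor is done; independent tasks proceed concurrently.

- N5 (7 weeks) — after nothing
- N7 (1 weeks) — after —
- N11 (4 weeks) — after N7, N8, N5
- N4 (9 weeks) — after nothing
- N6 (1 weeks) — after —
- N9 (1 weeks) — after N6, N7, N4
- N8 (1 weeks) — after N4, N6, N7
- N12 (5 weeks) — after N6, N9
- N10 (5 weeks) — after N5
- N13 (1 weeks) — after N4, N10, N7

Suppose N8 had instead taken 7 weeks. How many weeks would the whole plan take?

20

As given, the longest chain is N4→N9→N12 = 9+1+5 = 15, so the finish is 15 weeks.
N8 has 1 week of float (longest path through it is 14).
New critical path: N4→N8→N11 = 9+7+4 = 20 ⇒ 20 weeks.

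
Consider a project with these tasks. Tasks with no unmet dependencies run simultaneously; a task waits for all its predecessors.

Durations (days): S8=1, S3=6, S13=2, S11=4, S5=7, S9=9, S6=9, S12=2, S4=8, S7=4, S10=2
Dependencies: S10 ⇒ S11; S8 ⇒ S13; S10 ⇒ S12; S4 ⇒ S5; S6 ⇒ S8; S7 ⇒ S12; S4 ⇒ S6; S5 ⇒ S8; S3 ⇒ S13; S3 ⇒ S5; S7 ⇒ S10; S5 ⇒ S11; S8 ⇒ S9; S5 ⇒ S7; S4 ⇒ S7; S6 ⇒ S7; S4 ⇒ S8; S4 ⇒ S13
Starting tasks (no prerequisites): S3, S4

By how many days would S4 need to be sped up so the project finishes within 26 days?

1

Current finish: 27 days; target: 26.
S4 is on every critical path, so each day cut from S4 cuts the finish by one (this holds down to a finish of 23).
Need 27 − 26 = 1 day off S4 → S4 becomes 7 days, finish becomes 26.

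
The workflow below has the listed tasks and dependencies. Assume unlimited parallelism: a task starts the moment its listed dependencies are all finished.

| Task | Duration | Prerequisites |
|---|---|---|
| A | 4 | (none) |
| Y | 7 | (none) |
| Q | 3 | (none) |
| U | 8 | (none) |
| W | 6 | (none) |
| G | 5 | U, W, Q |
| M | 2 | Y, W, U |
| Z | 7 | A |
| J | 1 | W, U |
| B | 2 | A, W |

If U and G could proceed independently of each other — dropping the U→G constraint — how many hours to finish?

11

With the dependency in place, U→G = 8+5 = 13 sets the finish at 13 hours.
Without U→G, G's earliest start moves from 8 to 6.
New critical path: A→Z = 4+7 = 11 ⇒ 11 hours.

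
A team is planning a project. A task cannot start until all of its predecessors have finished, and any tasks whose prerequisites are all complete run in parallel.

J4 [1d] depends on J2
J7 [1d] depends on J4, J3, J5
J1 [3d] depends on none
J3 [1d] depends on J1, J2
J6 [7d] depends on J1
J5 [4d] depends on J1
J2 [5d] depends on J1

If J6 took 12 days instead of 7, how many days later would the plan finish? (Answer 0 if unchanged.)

5

The binding path is J1→J6 = 3+7 = 10; finish at 10 days.
J6 lies on that path, so at 12 days the path becomes 15 days.
No other chain overtakes it, so the finish is 15 days.
Change in finish: 15 − 10 = +5 days.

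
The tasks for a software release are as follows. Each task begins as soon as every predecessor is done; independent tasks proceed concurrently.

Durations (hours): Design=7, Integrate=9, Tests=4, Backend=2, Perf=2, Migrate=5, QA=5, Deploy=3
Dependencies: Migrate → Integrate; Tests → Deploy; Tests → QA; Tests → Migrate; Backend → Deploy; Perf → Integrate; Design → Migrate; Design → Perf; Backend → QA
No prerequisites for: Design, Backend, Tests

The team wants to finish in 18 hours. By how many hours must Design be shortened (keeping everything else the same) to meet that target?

Current finish: 21 hours; target: 18.
Design is on every critical path, so each hour cut from Design cuts the finish by one (this holds down to a finish of 18).
Need 21 − 18 = 3 hours off Design → Design becomes 4 hours, finish becomes 18.

3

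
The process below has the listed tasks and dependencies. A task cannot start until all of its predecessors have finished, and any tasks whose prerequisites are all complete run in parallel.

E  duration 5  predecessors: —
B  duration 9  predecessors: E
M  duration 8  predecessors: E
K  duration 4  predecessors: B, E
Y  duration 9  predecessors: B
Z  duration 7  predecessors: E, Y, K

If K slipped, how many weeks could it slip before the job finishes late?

Critical path: E→B→Y→Z = 5+9+9+7 = 30, so the finish is 30 weeks.
Longest path through K: 25 weeks (earliest finish 18, latest finish 23).
Slack of K = 19 − 14 = 5 weeks.

5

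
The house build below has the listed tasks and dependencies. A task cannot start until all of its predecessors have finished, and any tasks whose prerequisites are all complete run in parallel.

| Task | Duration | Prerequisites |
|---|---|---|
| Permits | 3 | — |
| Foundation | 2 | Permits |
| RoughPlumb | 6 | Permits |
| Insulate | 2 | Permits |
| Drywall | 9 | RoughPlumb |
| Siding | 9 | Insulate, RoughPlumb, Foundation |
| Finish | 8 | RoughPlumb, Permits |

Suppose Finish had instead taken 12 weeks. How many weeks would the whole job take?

Baseline: Permits→RoughPlumb→Drywall = 3+6+9 = 18 → 18 weeks.
Finish has 1 week of float (longest path through it is 17).
Now Permits→RoughPlumb→Finish = 3+6+12 = 21 is longest, so the finish becomes 21 weeks.

21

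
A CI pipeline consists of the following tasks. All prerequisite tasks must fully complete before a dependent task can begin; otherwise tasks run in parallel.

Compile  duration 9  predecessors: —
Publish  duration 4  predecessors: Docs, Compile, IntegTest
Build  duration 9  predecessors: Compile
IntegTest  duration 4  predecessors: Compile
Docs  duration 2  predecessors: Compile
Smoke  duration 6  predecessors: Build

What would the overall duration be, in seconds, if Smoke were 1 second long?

The binding path is Compile→Build→Smoke = 9+9+6 = 24; finish at 24 seconds.
Smoke lies on that path, so at 1 second the path becomes 19 seconds.
No other chain overtakes it, so the finish is 19 seconds.

19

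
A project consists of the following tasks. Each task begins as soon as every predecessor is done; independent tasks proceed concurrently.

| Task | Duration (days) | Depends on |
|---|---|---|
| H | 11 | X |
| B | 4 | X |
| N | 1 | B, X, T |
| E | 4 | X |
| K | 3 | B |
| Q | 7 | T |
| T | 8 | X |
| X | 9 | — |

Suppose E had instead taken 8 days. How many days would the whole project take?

Actual critical path: X→T→Q = 9+8+7 = 24 ⇒ 24 days.
E is off the critical path — its longest chain is 13 days, giving 11 of slack.
The critical path is still X→T→Q; finish is now 24 days.

24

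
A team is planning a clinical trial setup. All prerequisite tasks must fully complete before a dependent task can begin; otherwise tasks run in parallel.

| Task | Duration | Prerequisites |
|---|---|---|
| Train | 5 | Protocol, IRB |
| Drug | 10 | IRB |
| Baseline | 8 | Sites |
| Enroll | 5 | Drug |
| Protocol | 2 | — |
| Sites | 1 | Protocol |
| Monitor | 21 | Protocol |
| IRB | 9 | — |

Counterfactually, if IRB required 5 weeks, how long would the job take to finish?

23

Critical path before the change: IRB→Drug→Enroll = 9+10+5 = 24 giving 24 weeks.
IRB is on the critical path; changing it to 5 makes that path 20 weeks.
New critical path: Protocol→Monitor = 2+21 = 23 ⇒ 23 weeks.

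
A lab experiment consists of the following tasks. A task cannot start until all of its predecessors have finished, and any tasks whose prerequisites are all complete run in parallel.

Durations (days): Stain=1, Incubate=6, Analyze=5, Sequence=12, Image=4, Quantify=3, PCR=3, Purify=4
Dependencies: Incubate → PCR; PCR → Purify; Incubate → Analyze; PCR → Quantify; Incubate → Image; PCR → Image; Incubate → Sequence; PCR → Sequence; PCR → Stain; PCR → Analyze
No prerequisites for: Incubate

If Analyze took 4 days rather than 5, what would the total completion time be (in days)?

21

As given, the longest chain is Incubate→PCR→Sequence = 6+3+12 = 21, so the finish is 21 days.
The longest path through Analyze is only 14 days, so Analyze has float 7.
That remains the longest chain; total 21 days.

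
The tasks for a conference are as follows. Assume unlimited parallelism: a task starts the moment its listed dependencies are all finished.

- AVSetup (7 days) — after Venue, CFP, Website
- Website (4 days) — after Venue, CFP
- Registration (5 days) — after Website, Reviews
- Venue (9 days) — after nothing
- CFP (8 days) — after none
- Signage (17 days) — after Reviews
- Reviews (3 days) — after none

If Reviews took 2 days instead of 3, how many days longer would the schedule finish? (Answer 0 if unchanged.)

Actual critical path: Reviews→Signage = 3+17 = 20 ⇒ 20 days.
Reviews lies on that path, so at 2 days the path becomes 19 days.
The binding chain switches to Venue→Website→AVSetup = 9+4+7 = 20; finish 20 days.
Change in finish: 20 − 20 = +0 days.

0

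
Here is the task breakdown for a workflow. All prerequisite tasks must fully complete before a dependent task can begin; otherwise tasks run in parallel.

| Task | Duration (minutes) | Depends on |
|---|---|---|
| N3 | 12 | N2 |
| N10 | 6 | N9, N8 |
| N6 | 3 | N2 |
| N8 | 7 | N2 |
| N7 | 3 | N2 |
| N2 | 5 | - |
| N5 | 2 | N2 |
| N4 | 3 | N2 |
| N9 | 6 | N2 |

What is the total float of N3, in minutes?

1

Critical path: N2→N8→N10 = 5+7+6 = 18, so the finish is 18 minutes.
Longest path through N3: 17 minutes (earliest finish 17, latest finish 18).
Slack of N3 = 6 − 5 = 1 minute.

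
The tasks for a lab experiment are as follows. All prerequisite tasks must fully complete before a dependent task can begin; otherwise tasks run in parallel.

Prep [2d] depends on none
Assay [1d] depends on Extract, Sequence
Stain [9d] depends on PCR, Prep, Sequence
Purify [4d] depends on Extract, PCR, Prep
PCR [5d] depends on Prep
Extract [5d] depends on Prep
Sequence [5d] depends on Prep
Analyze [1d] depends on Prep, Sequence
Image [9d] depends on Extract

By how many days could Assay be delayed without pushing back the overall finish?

8

Prep→Extract→Image = 2+5+9 = 16 sets the makespan at 16 days.
Assay finishes as early as 8 and must finish by 16.
So Assay can slip 16 − 8 = 8 days.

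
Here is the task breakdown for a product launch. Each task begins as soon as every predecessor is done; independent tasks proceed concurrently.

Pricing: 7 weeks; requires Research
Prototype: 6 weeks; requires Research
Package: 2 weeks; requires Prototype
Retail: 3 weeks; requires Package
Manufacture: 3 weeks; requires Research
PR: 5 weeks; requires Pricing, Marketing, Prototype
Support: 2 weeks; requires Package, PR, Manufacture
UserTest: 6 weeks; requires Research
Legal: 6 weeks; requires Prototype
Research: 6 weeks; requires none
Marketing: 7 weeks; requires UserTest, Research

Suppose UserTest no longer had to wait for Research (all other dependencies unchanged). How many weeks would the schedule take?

Before: longest chain Research→UserTest→Marketing→PR→Support = 6+6+7+5+2 = 26, finish 26.
Without Research→UserTest, UserTest's earliest start moves from 6 to 0.
New critical path: Research→Pricing→PR→Support = 6+7+5+2 = 20 ⇒ 20 weeks.

20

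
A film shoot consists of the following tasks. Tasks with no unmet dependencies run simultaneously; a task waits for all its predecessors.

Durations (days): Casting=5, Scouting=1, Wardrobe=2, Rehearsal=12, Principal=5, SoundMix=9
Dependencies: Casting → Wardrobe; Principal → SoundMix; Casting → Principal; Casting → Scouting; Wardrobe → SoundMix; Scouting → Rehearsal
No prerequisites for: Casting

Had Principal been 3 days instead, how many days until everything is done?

As given, the longest chain is Casting→Principal→SoundMix = 5+5+9 = 19, so the finish is 19 days.
Principal lies on that path, so at 3 days the path becomes 17 days.
The binding chain switches to Casting→Scouting→Rehearsal = 5+1+12 = 18; finish 18 days.

18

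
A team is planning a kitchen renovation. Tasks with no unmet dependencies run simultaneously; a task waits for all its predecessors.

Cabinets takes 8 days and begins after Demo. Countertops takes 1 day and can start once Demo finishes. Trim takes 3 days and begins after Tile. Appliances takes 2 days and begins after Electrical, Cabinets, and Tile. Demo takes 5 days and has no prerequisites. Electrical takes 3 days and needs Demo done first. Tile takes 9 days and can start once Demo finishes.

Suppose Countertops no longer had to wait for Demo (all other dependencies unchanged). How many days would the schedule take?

Before: longest chain Demo→Tile→Trim = 5+9+3 = 17, finish 17.
Without Demo→Countertops, Countertops's earliest start moves from 5 to 0.
New critical path: Demo→Tile→Trim = 5+9+3 = 17 ⇒ 17 days.

17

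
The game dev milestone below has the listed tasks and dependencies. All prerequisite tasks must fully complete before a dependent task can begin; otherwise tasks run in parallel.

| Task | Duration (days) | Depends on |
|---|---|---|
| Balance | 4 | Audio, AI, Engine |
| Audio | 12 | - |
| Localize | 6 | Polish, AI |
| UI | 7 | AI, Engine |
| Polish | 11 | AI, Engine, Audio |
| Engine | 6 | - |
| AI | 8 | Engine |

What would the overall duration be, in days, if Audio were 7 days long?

The binding path is Engine→AI→Polish→Localize = 6+8+11+6 = 31; finish at 31 days.
Audio is off the critical path — its longest chain is 29 days, giving 2 of slack.
No other chain overtakes it, so the finish is 31 days.

31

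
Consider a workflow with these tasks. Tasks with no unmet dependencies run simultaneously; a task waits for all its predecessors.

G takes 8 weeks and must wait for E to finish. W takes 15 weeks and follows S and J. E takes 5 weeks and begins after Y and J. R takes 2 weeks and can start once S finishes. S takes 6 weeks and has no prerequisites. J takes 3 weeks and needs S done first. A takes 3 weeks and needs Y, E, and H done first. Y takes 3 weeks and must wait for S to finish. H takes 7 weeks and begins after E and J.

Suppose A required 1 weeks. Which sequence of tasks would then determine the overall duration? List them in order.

As given, the longest chain is S→J→E→H→A = 6+3+5+7+3 = 24, so the finish is 24 weeks.
A is on the critical path; changing it to 1 makes that path 22 weeks.
Now S→J→W = 6+3+15 = 24 is longest, so the finish becomes 24 weeks.

S, J, W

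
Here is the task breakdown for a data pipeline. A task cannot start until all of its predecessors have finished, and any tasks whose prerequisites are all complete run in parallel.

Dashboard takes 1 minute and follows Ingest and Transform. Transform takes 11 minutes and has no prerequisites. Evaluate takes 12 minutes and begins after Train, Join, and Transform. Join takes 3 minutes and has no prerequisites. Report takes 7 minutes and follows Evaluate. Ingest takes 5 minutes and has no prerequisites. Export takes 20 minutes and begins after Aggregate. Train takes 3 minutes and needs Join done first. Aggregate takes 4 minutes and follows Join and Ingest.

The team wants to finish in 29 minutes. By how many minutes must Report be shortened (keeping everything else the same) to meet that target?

1

Current finish: 30 minutes; target: 29.
Report is on every critical path, so each minute cut from Report cuts the finish by one (this holds down to a finish of 29).
Need 30 − 29 = 1 minute off Report → Report becomes 6 minutes, finish becomes 29.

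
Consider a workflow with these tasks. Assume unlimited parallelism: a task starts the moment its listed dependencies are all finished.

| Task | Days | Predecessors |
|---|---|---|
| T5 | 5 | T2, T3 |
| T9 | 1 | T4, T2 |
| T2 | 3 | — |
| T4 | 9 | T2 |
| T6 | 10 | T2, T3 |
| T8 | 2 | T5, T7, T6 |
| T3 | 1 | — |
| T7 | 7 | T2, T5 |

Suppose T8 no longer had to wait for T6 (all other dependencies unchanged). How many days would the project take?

Original critical path: T2→T5→T7→T8 = 3+5+7+2 = 17 ⇒ 17 days.
Dropping T6→T8 doesn't change T8's earliest start (15); another predecessor still binds.
After: T2→T5→T7→T8 = 3+5+7+2 = 17 → 17 days.

17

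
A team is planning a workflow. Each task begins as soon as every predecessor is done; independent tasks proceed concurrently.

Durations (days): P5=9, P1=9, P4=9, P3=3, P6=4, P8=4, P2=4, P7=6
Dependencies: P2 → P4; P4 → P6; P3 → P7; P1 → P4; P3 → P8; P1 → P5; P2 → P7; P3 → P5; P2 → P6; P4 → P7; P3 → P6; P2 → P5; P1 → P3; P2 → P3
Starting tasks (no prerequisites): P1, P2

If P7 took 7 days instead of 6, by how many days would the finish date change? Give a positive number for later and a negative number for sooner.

1

As given, the longest chain is P1→P4→P7 = 9+9+6 = 24, so the finish is 24 days.
P7 is on the critical path; changing it to 7 makes that path 25 days.
That remains the longest chain; total 25 days.
Change in finish: 25 − 24 = +1 days.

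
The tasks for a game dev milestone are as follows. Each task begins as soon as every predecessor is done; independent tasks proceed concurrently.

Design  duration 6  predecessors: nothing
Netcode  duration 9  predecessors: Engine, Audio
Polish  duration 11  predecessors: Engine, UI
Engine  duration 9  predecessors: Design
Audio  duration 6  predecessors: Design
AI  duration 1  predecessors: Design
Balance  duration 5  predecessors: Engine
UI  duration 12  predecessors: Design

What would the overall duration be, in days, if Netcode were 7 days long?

29

Baseline: Design→UI→Polish = 6+12+11 = 29 → 29 days.
Netcode has 5 days of float (longest path through it is 24).
That remains the longest chain; total 29 days.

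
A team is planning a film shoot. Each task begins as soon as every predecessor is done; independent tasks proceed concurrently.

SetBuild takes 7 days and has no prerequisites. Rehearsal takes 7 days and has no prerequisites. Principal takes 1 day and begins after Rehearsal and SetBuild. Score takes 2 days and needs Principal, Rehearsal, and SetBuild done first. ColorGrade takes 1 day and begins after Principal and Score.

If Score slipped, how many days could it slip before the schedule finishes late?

0

The longest chain is SetBuild→Principal→Score→ColorGrade = 7+1+2+1 = 11; overall finish 11 days.
The longest chain containing Score totals 11 days.
Slack of Score = 8 − 8 = 0 days.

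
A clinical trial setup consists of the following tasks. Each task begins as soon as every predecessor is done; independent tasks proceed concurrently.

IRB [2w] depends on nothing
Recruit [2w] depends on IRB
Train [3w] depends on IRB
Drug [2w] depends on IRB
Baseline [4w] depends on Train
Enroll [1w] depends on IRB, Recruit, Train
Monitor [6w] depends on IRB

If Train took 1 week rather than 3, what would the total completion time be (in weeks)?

8

Actual critical path: IRB→Train→Baseline = 2+3+4 = 9 ⇒ 9 weeks.
Since Train is critical, the -2 change carries straight to that chain (now 7 weeks).
Now IRB→Monitor = 2+6 = 8 is longest, so the finish becomes 8 weeks.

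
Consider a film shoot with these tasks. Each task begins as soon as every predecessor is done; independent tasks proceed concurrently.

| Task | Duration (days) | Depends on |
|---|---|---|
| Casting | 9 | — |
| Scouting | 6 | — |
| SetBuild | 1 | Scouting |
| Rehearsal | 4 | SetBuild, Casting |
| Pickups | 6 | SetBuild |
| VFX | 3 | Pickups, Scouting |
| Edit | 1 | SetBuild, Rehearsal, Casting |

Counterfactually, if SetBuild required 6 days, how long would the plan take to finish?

The binding path is Scouting→SetBuild→Pickups→VFX = 6+1+6+3 = 16; finish at 16 days.
SetBuild is on the critical path; changing it to 6 makes that path 21 days.
The critical path is still Scouting→SetBuild→Pickups→VFX; finish is now 21 days.

21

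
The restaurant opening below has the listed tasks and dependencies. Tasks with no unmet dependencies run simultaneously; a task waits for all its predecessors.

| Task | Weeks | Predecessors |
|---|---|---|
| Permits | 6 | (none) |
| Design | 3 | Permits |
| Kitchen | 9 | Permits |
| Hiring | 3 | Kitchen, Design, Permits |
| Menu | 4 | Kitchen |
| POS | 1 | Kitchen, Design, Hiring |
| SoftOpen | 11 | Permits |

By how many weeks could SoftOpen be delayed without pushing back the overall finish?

2

Critical path: Permits→Kitchen→Hiring→POS = 6+9+3+1 = 19, so the finish is 19 weeks.
Longest path through SoftOpen: 17 weeks (earliest finish 17, latest finish 19).
Float = 19 − 17 = 2.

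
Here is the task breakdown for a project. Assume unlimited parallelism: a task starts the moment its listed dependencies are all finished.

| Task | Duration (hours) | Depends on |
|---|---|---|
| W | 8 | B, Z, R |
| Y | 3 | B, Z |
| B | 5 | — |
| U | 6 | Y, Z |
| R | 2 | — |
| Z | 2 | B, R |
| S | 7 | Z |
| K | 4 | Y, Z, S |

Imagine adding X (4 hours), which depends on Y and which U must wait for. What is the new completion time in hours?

Originally the project takes 18 hours.
With X inserted, U now waits for max(Y, Z, X).
New critical path: B→Z→Y→X→U = 5+2+3+4+6 = 20 ⇒ 20 hours.

20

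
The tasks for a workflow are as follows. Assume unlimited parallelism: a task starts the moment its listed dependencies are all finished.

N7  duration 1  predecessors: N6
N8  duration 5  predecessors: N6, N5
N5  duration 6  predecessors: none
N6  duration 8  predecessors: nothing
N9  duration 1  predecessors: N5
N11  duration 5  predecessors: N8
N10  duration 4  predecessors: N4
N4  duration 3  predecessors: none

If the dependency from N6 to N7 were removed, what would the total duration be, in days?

18

Before: longest chain N6→N8→N11 = 8+5+5 = 18, finish 18.
Without N6→N7, N7's earliest start moves from 8 to 0.
After: N6→N8→N11 = 8+5+5 = 18 → 18 days.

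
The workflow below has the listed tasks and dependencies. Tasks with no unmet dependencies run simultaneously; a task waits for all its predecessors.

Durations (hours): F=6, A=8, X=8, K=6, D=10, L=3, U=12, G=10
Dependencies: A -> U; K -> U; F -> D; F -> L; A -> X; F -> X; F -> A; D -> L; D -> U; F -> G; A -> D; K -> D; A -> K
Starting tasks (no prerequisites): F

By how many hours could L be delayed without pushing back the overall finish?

9

The longest chain is F→A→K→D→U = 6+8+6+10+12 = 42; overall finish 42 hours.
The longest chain containing L totals 33 hours.
Slack of L = 39 − 30 = 9 hours.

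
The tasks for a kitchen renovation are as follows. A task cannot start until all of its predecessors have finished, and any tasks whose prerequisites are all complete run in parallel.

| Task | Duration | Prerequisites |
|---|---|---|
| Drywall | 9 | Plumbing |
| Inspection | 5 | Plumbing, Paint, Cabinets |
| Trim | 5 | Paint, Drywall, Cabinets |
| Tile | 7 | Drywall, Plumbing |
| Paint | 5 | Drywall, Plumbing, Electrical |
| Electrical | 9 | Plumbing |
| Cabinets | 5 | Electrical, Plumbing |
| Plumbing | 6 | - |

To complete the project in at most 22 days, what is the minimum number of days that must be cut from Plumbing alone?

Current finish: 25 days; target: 22.
Plumbing is on every critical path, so each day cut from Plumbing cuts the finish by one (this holds down to a finish of 20).
Need 25 − 22 = 3 days off Plumbing → Plumbing becomes 3 days, finish becomes 22.

3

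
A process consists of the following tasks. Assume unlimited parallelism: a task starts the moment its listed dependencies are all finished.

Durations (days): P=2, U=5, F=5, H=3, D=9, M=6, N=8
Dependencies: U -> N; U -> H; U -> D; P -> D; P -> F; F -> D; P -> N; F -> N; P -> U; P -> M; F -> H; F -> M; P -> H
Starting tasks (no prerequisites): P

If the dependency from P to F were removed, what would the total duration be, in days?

Before: longest chain P→U→D = 2+5+9 = 16, finish 16.
Without P→F, F's earliest start moves from 2 to 0.
After: P→U→D = 2+5+9 = 16 → 16 days.

16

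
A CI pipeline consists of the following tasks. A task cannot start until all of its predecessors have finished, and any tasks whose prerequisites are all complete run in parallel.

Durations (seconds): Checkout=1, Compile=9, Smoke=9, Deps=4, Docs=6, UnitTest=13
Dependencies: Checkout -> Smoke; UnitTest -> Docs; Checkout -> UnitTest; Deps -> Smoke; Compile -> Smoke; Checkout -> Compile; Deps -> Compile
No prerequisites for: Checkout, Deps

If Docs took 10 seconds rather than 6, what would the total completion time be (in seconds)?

24

Critical path before the change: Deps→Compile→Smoke = 4+9+9 = 22 giving 22 seconds.
The longest path through Docs is only 20 seconds, so Docs has float 2.
Now Checkout→UnitTest→Docs = 1+13+10 = 24 is longest, so the finish becomes 24 seconds.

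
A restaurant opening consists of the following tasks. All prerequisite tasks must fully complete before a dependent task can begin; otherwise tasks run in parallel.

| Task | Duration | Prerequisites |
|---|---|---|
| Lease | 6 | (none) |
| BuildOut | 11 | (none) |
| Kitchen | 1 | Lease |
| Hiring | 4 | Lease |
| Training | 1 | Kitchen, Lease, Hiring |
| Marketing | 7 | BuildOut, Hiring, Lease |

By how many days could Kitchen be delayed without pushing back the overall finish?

BuildOut→Marketing = 11+7 = 18 sets the makespan at 18 days.
The longest chain containing Kitchen totals 8 days.
Float = 18 − 8 = 10.

10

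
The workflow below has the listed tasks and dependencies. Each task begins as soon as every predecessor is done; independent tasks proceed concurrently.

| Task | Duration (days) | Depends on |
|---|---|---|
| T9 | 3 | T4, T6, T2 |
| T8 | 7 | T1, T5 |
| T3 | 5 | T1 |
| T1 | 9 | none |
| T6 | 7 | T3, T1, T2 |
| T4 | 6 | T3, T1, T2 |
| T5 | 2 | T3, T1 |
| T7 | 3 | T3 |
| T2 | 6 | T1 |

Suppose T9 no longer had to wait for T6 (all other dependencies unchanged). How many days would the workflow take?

24

Before: longest chain T1→T2→T6→T9 = 9+6+7+3 = 25, finish 25.
Without T6→T9, T9's earliest start moves from 22 to 21.
After: T1→T2→T4→T9 = 9+6+6+3 = 24 → 24 days.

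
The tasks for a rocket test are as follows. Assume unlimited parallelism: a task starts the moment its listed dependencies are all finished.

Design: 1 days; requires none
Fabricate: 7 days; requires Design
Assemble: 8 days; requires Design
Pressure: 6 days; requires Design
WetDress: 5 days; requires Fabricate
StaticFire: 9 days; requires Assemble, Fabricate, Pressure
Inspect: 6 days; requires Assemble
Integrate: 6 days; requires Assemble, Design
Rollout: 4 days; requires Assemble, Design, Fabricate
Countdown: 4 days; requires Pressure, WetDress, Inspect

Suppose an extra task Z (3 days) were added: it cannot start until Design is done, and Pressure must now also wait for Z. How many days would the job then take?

19

Originally the job takes 19 days.
With Z inserted, Pressure now waits for max(Design, Z).
New critical path: Design→Z→Pressure→StaticFire = 1+3+6+9 = 19 ⇒ 19 days.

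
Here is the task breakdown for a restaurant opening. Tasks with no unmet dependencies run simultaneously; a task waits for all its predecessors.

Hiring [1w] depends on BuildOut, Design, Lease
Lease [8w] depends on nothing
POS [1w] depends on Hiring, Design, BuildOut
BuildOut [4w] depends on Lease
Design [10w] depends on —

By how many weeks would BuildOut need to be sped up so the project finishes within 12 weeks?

2

Current finish: 14 weeks; target: 12.
BuildOut is on every critical path, so each week cut from BuildOut cuts the finish by one (this holds down to a finish of 12).
Need 14 − 12 = 2 weeks off BuildOut → BuildOut becomes 2 weeks, finish becomes 12.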